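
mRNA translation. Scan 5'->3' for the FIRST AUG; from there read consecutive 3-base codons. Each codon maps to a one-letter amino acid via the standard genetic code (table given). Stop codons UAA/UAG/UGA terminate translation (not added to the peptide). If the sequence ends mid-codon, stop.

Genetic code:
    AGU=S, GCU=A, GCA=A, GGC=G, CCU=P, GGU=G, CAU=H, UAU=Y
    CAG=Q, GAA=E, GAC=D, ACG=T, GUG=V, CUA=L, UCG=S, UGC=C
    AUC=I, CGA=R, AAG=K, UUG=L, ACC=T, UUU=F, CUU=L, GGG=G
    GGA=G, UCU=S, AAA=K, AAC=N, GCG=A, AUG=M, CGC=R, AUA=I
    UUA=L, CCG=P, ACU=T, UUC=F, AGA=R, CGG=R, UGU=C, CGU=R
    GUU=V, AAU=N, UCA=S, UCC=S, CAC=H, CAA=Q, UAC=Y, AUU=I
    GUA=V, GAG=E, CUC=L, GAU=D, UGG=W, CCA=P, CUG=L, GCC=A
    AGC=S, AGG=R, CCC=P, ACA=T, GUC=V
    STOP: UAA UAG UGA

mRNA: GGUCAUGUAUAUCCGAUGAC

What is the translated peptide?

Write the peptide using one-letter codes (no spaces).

start AUG at pos 4
pos 4: AUG -> M; peptide=M
pos 7: UAU -> Y; peptide=MY
pos 10: AUC -> I; peptide=MYI
pos 13: CGA -> R; peptide=MYIR
pos 16: UGA -> STOP

Answer: MYIR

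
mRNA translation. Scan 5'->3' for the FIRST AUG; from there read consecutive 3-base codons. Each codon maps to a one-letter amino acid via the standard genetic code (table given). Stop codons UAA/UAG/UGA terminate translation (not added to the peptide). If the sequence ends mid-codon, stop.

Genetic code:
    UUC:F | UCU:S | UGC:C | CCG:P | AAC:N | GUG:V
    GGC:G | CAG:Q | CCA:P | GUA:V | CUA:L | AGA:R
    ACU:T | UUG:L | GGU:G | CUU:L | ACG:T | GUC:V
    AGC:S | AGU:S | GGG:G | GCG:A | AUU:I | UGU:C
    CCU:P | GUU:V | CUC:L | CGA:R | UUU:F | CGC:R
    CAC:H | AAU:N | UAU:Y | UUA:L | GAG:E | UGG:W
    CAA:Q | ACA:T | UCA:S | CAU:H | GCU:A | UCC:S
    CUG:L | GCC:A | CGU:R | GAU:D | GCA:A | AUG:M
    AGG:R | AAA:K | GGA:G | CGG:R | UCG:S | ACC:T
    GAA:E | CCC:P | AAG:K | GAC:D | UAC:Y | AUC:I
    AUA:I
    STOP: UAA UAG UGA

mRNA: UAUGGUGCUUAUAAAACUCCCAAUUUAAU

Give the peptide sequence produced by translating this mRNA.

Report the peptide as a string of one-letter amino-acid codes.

start AUG at pos 1
pos 1: AUG -> M; peptide=M
pos 4: GUG -> V; peptide=MV
pos 7: CUU -> L; peptide=MVL
pos 10: AUA -> I; peptide=MVLI
pos 13: AAA -> K; peptide=MVLIK
pos 16: CUC -> L; peptide=MVLIKL
pos 19: CCA -> P; peptide=MVLIKLP
pos 22: AUU -> I; peptide=MVLIKLPI
pos 25: UAA -> STOP

Answer: MVLIKLPI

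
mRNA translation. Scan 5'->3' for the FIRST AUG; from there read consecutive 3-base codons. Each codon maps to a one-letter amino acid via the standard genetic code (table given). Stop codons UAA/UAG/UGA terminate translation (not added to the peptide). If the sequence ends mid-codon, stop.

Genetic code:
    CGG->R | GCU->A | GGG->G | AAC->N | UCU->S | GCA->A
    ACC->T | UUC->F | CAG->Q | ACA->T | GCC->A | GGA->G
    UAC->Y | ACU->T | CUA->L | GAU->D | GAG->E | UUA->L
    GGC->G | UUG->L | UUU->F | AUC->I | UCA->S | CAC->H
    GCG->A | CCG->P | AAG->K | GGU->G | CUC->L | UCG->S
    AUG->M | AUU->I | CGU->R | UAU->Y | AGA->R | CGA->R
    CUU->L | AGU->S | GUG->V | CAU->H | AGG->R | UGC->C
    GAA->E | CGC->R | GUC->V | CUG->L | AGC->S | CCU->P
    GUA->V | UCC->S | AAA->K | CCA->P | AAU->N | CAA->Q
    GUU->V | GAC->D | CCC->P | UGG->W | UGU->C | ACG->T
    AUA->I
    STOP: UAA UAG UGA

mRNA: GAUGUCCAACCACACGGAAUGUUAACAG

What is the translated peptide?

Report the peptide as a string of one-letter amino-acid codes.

start AUG at pos 1
pos 1: AUG -> M; peptide=M
pos 4: UCC -> S; peptide=MS
pos 7: AAC -> N; peptide=MSN
pos 10: CAC -> H; peptide=MSNH
pos 13: ACG -> T; peptide=MSNHT
pos 16: GAA -> E; peptide=MSNHTE
pos 19: UGU -> C; peptide=MSNHTEC
pos 22: UAA -> STOP

Answer: MSNHTEC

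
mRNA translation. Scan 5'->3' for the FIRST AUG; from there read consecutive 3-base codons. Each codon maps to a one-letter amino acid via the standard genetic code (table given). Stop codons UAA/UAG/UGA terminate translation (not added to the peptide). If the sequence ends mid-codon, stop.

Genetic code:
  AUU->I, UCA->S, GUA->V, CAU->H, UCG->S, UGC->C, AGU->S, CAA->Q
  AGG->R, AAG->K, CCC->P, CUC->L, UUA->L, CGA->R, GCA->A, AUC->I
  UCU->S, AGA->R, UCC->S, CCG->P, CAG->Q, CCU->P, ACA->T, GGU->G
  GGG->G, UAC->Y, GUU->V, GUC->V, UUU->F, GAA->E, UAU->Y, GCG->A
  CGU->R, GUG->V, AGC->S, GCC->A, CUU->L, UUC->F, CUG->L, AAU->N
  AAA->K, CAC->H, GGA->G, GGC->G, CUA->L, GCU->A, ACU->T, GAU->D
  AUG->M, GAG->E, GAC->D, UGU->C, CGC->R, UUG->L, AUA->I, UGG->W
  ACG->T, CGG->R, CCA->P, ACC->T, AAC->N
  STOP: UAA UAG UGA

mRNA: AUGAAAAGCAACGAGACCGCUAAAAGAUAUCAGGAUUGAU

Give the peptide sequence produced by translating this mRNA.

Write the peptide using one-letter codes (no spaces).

start AUG at pos 0
pos 0: AUG -> M; peptide=M
pos 3: AAA -> K; peptide=MK
pos 6: AGC -> S; peptide=MKS
pos 9: AAC -> N; peptide=MKSN
pos 12: GAG -> E; peptide=MKSNE
pos 15: ACC -> T; peptide=MKSNET
pos 18: GCU -> A; peptide=MKSNETA
pos 21: AAA -> K; peptide=MKSNETAK
pos 24: AGA -> R; peptide=MKSNETAKR
pos 27: UAU -> Y; peptide=MKSNETAKRY
pos 30: CAG -> Q; peptide=MKSNETAKRYQ
pos 33: GAU -> D; peptide=MKSNETAKRYQD
pos 36: UGA -> STOP

Answer: MKSNETAKRYQD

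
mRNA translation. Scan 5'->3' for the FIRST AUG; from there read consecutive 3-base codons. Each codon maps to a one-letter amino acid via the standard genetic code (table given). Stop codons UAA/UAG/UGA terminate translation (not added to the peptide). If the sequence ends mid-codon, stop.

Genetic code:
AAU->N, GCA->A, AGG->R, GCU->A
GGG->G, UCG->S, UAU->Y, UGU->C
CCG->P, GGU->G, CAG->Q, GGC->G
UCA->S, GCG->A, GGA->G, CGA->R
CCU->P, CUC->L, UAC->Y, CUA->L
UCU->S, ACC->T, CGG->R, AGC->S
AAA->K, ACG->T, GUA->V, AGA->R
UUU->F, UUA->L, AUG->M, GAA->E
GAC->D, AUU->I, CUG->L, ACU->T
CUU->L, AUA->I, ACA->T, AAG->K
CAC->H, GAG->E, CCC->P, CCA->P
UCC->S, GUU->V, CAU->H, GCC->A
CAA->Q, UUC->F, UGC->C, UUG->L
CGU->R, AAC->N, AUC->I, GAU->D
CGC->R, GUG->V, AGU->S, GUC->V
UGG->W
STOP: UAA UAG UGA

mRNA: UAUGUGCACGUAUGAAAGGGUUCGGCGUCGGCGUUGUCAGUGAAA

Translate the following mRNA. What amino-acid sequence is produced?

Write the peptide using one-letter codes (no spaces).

Answer: MCTYERVRRRRCQ

Derivation:
start AUG at pos 1
pos 1: AUG -> M; peptide=M
pos 4: UGC -> C; peptide=MC
pos 7: ACG -> T; peptide=MCT
pos 10: UAU -> Y; peptide=MCTY
pos 13: GAA -> E; peptide=MCTYE
pos 16: AGG -> R; peptide=MCTYER
pos 19: GUU -> V; peptide=MCTYERV
pos 22: CGG -> R; peptide=MCTYERVR
pos 25: CGU -> R; peptide=MCTYERVRR
pos 28: CGG -> R; peptide=MCTYERVRRR
pos 31: CGU -> R; peptide=MCTYERVRRRR
pos 34: UGU -> C; peptide=MCTYERVRRRRC
pos 37: CAG -> Q; peptide=MCTYERVRRRRCQ
pos 40: UGA -> STOP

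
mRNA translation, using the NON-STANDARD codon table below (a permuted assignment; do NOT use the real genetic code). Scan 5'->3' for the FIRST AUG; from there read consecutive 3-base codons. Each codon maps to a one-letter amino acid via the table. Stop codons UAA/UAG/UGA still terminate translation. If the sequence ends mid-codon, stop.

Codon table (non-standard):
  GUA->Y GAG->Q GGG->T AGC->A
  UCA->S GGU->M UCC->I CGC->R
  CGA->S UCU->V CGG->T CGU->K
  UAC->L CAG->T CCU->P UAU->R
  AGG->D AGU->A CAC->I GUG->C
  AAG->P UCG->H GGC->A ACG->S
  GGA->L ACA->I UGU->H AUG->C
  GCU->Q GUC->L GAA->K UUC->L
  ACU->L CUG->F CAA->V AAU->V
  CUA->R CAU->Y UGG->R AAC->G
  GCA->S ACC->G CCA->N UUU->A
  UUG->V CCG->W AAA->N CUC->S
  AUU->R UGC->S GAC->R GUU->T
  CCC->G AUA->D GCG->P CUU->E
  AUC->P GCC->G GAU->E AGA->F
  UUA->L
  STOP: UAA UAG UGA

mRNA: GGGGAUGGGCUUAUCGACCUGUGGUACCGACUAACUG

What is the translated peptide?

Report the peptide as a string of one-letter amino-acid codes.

start AUG at pos 4
pos 4: AUG -> C; peptide=C
pos 7: GGC -> A; peptide=CA
pos 10: UUA -> L; peptide=CAL
pos 13: UCG -> H; peptide=CALH
pos 16: ACC -> G; peptide=CALHG
pos 19: UGU -> H; peptide=CALHGH
pos 22: GGU -> M; peptide=CALHGHM
pos 25: ACC -> G; peptide=CALHGHMG
pos 28: GAC -> R; peptide=CALHGHMGR
pos 31: UAA -> STOP

Answer: CALHGHMGR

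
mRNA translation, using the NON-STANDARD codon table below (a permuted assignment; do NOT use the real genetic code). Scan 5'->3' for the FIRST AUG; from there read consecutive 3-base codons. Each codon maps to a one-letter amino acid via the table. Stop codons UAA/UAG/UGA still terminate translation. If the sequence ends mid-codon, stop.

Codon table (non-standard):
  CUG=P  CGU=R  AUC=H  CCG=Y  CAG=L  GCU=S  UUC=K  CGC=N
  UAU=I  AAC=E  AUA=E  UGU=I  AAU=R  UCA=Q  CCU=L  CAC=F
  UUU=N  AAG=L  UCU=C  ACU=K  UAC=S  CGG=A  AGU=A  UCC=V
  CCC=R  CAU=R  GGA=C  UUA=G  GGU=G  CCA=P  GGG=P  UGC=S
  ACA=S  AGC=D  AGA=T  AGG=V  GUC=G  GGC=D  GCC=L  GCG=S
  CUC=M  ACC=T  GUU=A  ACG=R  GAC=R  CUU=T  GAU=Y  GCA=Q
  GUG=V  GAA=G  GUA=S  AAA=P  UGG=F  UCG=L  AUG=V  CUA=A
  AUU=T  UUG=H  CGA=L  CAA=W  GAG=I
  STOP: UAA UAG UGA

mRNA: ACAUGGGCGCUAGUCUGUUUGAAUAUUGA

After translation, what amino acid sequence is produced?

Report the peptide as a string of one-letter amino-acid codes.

Answer: VDSAPNGI

Derivation:
start AUG at pos 2
pos 2: AUG -> V; peptide=V
pos 5: GGC -> D; peptide=VD
pos 8: GCU -> S; peptide=VDS
pos 11: AGU -> A; peptide=VDSA
pos 14: CUG -> P; peptide=VDSAP
pos 17: UUU -> N; peptide=VDSAPN
pos 20: GAA -> G; peptide=VDSAPNG
pos 23: UAU -> I; peptide=VDSAPNGI
pos 26: UGA -> STOP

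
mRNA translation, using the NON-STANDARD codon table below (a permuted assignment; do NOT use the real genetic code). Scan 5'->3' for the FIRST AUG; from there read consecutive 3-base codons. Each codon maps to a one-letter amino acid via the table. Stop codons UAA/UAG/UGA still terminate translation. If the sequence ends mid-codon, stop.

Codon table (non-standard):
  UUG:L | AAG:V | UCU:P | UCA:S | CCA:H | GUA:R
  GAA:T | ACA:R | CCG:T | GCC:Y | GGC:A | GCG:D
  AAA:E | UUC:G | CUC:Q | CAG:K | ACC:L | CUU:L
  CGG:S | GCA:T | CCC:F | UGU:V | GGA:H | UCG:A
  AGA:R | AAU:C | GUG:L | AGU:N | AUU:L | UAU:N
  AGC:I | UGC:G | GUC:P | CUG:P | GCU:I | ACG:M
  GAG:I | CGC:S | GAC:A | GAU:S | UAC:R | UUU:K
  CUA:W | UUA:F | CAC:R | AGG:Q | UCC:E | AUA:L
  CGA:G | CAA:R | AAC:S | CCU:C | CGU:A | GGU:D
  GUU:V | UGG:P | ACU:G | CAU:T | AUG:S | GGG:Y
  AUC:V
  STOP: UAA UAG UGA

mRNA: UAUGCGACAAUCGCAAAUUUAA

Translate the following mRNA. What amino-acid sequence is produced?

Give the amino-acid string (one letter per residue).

Answer: SGRARL

Derivation:
start AUG at pos 1
pos 1: AUG -> S; peptide=S
pos 4: CGA -> G; peptide=SG
pos 7: CAA -> R; peptide=SGR
pos 10: UCG -> A; peptide=SGRA
pos 13: CAA -> R; peptide=SGRAR
pos 16: AUU -> L; peptide=SGRARL
pos 19: UAA -> STOP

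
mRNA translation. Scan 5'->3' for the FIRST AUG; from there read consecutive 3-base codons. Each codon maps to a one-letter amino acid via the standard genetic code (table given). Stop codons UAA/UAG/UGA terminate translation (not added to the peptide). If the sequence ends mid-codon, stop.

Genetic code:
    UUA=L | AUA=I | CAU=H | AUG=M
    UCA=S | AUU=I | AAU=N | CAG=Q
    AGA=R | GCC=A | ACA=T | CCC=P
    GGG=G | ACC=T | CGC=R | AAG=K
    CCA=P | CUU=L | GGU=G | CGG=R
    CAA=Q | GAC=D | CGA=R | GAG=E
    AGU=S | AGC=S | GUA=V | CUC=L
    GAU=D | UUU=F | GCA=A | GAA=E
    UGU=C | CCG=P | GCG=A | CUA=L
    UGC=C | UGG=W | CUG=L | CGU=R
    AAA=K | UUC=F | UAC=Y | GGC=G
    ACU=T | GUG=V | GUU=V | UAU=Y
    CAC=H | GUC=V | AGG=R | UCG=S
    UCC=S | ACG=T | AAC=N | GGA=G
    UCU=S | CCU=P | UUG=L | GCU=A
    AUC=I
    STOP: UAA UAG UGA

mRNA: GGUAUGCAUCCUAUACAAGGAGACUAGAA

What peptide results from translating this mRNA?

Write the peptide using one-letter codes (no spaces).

Answer: MHPIQGD

Derivation:
start AUG at pos 3
pos 3: AUG -> M; peptide=M
pos 6: CAU -> H; peptide=MH
pos 9: CCU -> P; peptide=MHP
pos 12: AUA -> I; peptide=MHPI
pos 15: CAA -> Q; peptide=MHPIQ
pos 18: GGA -> G; peptide=MHPIQG
pos 21: GAC -> D; peptide=MHPIQGD
pos 24: UAG -> STOP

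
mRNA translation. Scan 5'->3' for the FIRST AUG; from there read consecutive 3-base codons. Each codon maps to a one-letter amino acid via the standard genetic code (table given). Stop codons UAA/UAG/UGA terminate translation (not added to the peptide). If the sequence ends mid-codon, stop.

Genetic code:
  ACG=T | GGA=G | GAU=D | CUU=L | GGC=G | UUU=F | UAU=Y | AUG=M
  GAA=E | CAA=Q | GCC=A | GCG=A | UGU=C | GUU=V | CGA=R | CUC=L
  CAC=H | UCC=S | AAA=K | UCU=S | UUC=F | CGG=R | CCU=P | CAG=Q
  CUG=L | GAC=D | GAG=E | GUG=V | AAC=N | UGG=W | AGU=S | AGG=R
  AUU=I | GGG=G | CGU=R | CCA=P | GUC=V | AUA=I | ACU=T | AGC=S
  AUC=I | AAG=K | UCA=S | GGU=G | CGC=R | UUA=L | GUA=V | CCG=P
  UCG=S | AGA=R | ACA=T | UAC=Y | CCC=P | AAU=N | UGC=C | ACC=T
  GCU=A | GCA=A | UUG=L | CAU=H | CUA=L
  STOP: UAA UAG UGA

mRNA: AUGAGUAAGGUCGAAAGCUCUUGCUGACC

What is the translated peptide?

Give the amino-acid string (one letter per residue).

start AUG at pos 0
pos 0: AUG -> M; peptide=M
pos 3: AGU -> S; peptide=MS
pos 6: AAG -> K; peptide=MSK
pos 9: GUC -> V; peptide=MSKV
pos 12: GAA -> E; peptide=MSKVE
pos 15: AGC -> S; peptide=MSKVES
pos 18: UCU -> S; peptide=MSKVESS
pos 21: UGC -> C; peptide=MSKVESSC
pos 24: UGA -> STOP

Answer: MSKVESSC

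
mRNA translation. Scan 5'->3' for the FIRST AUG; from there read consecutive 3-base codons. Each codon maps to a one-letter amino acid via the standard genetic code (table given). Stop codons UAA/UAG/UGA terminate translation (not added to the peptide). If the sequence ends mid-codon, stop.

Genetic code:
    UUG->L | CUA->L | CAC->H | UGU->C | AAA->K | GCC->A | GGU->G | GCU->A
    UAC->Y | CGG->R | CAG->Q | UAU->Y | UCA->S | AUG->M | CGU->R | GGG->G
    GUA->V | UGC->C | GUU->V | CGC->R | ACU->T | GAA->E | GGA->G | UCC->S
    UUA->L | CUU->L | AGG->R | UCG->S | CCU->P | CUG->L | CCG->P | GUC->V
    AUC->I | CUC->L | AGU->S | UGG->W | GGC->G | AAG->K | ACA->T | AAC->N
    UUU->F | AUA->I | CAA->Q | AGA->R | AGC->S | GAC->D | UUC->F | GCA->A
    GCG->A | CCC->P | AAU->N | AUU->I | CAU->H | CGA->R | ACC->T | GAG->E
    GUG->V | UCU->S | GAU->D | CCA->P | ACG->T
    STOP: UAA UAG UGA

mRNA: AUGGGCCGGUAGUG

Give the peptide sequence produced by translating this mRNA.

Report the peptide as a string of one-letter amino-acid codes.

Answer: MGR

Derivation:
start AUG at pos 0
pos 0: AUG -> M; peptide=M
pos 3: GGC -> G; peptide=MG
pos 6: CGG -> R; peptide=MGR
pos 9: UAG -> STOP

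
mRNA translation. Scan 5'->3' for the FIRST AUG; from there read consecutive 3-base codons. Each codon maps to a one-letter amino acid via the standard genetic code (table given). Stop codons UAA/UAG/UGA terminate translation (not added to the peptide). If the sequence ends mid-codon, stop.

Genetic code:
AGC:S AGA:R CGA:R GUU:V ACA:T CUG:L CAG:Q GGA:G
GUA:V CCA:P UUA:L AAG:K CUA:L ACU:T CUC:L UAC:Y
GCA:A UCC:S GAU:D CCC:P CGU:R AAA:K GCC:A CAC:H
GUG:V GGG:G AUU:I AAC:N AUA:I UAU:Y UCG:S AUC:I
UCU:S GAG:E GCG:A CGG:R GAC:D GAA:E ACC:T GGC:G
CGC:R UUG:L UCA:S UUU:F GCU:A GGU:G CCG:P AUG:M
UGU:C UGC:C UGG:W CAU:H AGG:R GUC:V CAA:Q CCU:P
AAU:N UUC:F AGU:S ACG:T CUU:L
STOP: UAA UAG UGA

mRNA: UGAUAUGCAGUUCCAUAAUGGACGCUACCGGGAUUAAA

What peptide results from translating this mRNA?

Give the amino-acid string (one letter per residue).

Answer: MQFHNGRYRD

Derivation:
start AUG at pos 4
pos 4: AUG -> M; peptide=M
pos 7: CAG -> Q; peptide=MQ
pos 10: UUC -> F; peptide=MQF
pos 13: CAU -> H; peptide=MQFH
pos 16: AAU -> N; peptide=MQFHN
pos 19: GGA -> G; peptide=MQFHNG
pos 22: CGC -> R; peptide=MQFHNGR
pos 25: UAC -> Y; peptide=MQFHNGRY
pos 28: CGG -> R; peptide=MQFHNGRYR
pos 31: GAU -> D; peptide=MQFHNGRYRD
pos 34: UAA -> STOP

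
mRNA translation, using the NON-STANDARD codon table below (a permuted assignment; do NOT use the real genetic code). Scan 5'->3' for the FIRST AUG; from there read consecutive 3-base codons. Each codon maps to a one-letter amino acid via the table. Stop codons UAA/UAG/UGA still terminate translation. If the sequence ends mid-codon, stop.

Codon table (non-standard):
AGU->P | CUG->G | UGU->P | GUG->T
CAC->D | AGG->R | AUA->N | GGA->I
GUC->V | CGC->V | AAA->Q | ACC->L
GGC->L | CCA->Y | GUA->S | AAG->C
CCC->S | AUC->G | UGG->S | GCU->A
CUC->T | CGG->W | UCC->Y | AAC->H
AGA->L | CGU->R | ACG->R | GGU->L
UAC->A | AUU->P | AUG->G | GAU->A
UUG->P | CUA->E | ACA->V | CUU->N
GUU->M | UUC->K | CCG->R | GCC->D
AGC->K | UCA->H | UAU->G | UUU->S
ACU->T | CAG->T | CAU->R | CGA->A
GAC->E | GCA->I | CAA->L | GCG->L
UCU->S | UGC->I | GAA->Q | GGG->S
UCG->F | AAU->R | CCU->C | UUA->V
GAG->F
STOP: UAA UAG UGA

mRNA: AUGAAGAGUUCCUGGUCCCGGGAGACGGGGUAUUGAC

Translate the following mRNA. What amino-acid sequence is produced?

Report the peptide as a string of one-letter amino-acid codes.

start AUG at pos 0
pos 0: AUG -> G; peptide=G
pos 3: AAG -> C; peptide=GC
pos 6: AGU -> P; peptide=GCP
pos 9: UCC -> Y; peptide=GCPY
pos 12: UGG -> S; peptide=GCPYS
pos 15: UCC -> Y; peptide=GCPYSY
pos 18: CGG -> W; peptide=GCPYSYW
pos 21: GAG -> F; peptide=GCPYSYWF
pos 24: ACG -> R; peptide=GCPYSYWFR
pos 27: GGG -> S; peptide=GCPYSYWFRS
pos 30: UAU -> G; peptide=GCPYSYWFRSG
pos 33: UGA -> STOP

Answer: GCPYSYWFRSG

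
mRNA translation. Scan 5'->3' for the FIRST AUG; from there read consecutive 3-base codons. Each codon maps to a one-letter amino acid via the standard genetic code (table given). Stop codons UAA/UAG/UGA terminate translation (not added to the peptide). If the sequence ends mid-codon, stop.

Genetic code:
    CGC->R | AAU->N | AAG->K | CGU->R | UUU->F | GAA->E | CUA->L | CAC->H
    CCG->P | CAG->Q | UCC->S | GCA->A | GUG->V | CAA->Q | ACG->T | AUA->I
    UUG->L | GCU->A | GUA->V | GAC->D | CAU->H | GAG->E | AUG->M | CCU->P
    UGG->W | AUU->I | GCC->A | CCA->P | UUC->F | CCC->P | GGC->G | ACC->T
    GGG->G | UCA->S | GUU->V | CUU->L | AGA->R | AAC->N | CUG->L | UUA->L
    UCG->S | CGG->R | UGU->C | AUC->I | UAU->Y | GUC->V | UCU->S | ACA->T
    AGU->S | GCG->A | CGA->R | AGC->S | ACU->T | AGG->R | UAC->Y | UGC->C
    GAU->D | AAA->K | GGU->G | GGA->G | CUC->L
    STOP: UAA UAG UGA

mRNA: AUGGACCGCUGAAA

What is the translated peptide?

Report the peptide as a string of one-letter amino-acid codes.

start AUG at pos 0
pos 0: AUG -> M; peptide=M
pos 3: GAC -> D; peptide=MD
pos 6: CGC -> R; peptide=MDR
pos 9: UGA -> STOP

Answer: MDR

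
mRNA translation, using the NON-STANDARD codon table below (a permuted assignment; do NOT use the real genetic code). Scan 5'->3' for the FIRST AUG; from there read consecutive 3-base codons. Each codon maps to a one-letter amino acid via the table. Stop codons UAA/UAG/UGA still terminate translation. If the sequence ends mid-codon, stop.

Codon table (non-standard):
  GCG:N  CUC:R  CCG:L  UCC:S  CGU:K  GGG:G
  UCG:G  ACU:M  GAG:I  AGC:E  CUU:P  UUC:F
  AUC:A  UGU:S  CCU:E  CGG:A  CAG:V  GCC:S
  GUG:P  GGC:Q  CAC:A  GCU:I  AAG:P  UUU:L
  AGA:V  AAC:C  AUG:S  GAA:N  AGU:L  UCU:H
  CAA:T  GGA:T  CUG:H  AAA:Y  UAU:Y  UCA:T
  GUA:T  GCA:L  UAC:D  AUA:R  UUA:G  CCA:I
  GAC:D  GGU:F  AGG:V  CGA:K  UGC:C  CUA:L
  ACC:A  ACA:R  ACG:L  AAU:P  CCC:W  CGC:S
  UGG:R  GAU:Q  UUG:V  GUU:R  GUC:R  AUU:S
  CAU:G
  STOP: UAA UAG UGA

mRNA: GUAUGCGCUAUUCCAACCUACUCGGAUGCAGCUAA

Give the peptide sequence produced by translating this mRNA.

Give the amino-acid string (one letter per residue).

start AUG at pos 2
pos 2: AUG -> S; peptide=S
pos 5: CGC -> S; peptide=SS
pos 8: UAU -> Y; peptide=SSY
pos 11: UCC -> S; peptide=SSYS
pos 14: AAC -> C; peptide=SSYSC
pos 17: CUA -> L; peptide=SSYSCL
pos 20: CUC -> R; peptide=SSYSCLR
pos 23: GGA -> T; peptide=SSYSCLRT
pos 26: UGC -> C; peptide=SSYSCLRTC
pos 29: AGC -> E; peptide=SSYSCLRTCE
pos 32: UAA -> STOP

Answer: SSYSCLRTCE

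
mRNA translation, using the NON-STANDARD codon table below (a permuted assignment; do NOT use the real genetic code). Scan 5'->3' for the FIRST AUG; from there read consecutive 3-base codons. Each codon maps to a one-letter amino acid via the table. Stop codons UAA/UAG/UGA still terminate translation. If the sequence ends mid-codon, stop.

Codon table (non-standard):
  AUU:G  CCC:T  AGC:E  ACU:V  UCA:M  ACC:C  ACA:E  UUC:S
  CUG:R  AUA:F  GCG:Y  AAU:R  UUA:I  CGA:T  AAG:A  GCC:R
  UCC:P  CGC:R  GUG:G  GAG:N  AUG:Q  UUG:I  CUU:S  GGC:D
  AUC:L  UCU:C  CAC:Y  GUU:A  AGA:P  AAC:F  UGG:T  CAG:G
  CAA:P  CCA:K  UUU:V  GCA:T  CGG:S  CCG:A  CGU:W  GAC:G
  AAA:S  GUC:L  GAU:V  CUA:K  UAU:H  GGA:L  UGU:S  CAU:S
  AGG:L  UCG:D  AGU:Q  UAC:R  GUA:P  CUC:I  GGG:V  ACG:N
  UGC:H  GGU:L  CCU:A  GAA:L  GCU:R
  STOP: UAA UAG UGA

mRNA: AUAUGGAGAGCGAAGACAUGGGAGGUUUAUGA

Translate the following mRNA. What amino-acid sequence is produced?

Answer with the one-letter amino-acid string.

start AUG at pos 2
pos 2: AUG -> Q; peptide=Q
pos 5: GAG -> N; peptide=QN
pos 8: AGC -> E; peptide=QNE
pos 11: GAA -> L; peptide=QNEL
pos 14: GAC -> G; peptide=QNELG
pos 17: AUG -> Q; peptide=QNELGQ
pos 20: GGA -> L; peptide=QNELGQL
pos 23: GGU -> L; peptide=QNELGQLL
pos 26: UUA -> I; peptide=QNELGQLLI
pos 29: UGA -> STOP

Answer: QNELGQLLI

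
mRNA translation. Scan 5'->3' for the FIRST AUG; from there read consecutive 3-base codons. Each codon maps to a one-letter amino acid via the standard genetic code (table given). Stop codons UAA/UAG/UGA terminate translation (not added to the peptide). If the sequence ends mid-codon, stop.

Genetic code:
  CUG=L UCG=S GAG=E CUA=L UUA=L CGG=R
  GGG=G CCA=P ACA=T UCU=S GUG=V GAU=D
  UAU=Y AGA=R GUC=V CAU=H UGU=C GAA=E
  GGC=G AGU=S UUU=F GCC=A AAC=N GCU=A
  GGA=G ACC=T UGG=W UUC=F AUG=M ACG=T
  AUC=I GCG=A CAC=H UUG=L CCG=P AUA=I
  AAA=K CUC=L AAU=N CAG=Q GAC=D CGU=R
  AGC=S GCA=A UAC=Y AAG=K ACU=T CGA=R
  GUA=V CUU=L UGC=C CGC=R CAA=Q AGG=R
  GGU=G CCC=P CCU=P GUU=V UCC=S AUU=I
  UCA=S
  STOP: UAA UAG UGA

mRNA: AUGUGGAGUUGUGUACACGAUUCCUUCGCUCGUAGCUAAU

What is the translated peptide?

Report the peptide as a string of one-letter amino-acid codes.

Answer: MWSCVHDSFARS

Derivation:
start AUG at pos 0
pos 0: AUG -> M; peptide=M
pos 3: UGG -> W; peptide=MW
pos 6: AGU -> S; peptide=MWS
pos 9: UGU -> C; peptide=MWSC
pos 12: GUA -> V; peptide=MWSCV
pos 15: CAC -> H; peptide=MWSCVH
pos 18: GAU -> D; peptide=MWSCVHD
pos 21: UCC -> S; peptide=MWSCVHDS
pos 24: UUC -> F; peptide=MWSCVHDSF
pos 27: GCU -> A; peptide=MWSCVHDSFA
pos 30: CGU -> R; peptide=MWSCVHDSFAR
pos 33: AGC -> S; peptide=MWSCVHDSFARS
pos 36: UAA -> STOP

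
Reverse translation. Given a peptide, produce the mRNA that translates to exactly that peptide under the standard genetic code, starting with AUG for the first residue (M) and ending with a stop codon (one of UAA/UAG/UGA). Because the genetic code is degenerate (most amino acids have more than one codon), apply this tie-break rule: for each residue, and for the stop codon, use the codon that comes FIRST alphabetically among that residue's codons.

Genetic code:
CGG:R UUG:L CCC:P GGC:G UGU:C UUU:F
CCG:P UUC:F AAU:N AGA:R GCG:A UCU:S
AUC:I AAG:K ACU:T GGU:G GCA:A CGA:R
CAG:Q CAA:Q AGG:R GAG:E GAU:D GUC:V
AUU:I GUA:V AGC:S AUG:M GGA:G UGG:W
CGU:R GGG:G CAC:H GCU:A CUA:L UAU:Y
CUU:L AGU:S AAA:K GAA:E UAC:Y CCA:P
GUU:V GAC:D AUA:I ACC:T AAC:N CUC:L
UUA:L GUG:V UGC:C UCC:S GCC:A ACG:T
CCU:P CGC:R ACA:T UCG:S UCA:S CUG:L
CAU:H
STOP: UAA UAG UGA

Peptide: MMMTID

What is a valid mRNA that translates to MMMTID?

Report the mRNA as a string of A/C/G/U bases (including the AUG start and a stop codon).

Answer: mRNA: AUGAUGAUGACAAUAGACUAA

Derivation:
residue 1: M -> AUG (start codon)
residue 2: M -> AUG (only codon)
residue 3: M -> AUG (only codon)
residue 4: T codons sorted = ACA,ACC,ACG,ACU -> pick first = ACA
residue 5: I codons sorted = AUA,AUC,AUU -> pick first = AUA
residue 6: D codons sorted = GAC,GAU -> pick first = GAC
terminator: stop codons sorted = UAA,UAG,UGA -> pick first = UAA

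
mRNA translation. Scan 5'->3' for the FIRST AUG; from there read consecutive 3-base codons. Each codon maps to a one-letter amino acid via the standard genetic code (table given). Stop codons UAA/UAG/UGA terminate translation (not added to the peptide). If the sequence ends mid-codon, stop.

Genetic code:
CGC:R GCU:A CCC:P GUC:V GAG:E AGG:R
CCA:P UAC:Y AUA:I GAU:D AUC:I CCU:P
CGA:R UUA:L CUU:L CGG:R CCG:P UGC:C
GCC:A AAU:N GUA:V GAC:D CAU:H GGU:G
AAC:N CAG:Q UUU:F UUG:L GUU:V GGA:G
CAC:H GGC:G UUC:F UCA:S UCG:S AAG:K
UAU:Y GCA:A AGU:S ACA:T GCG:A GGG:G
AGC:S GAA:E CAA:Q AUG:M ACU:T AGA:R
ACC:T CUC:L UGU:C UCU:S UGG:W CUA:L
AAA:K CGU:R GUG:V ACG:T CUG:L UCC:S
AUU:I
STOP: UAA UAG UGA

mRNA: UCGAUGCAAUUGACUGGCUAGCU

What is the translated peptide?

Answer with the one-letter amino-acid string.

start AUG at pos 3
pos 3: AUG -> M; peptide=M
pos 6: CAA -> Q; peptide=MQ
pos 9: UUG -> L; peptide=MQL
pos 12: ACU -> T; peptide=MQLT
pos 15: GGC -> G; peptide=MQLTG
pos 18: UAG -> STOP

Answer: MQLTG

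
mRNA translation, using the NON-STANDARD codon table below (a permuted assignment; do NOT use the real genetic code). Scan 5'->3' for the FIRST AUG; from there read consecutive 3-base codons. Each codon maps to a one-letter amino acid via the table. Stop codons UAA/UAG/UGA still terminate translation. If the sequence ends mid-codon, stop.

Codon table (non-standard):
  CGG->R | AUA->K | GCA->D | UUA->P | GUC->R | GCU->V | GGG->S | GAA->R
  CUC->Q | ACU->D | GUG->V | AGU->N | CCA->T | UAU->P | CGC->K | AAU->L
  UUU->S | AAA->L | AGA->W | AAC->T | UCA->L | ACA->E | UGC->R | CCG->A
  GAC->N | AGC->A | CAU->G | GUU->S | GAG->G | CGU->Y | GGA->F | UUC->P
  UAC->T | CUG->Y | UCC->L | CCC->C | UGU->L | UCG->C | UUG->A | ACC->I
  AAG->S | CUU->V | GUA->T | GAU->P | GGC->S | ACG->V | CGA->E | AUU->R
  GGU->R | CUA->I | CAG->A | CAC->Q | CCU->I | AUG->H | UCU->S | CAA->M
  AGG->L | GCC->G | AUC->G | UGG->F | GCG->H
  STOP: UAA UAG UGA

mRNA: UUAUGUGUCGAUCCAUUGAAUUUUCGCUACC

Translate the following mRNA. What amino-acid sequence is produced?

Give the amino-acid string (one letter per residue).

start AUG at pos 2
pos 2: AUG -> H; peptide=H
pos 5: UGU -> L; peptide=HL
pos 8: CGA -> E; peptide=HLE
pos 11: UCC -> L; peptide=HLEL
pos 14: AUU -> R; peptide=HLELR
pos 17: GAA -> R; peptide=HLELRR
pos 20: UUU -> S; peptide=HLELRRS
pos 23: UCG -> C; peptide=HLELRRSC
pos 26: CUA -> I; peptide=HLELRRSCI
pos 29: only 2 nt remain (<3), stop (end of mRNA)

Answer: HLELRRSCI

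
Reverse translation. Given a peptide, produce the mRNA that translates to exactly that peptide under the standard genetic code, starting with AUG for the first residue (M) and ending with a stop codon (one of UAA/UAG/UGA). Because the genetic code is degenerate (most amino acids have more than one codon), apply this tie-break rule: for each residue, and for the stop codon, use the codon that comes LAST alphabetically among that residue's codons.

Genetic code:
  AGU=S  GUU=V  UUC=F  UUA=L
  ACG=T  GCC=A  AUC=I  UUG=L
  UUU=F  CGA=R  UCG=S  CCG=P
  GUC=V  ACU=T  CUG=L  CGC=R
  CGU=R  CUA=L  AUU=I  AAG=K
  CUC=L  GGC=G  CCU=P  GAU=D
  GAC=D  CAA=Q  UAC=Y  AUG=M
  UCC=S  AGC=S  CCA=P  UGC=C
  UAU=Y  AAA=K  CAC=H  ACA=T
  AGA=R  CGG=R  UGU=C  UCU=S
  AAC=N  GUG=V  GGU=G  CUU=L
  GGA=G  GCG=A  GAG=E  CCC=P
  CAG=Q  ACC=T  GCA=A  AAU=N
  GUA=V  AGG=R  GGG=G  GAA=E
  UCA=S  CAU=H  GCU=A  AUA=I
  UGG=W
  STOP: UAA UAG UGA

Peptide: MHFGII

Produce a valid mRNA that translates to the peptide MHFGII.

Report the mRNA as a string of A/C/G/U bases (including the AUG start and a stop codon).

Answer: mRNA: AUGCAUUUUGGUAUUAUUUGA

Derivation:
residue 1: M -> AUG (start codon)
residue 2: H codons sorted = CAC,CAU -> pick last = CAU
residue 3: F codons sorted = UUC,UUU -> pick last = UUU
residue 4: G codons sorted = GGA,GGC,GGG,GGU -> pick last = GGU
residue 5: I codons sorted = AUA,AUC,AUU -> pick last = AUU
residue 6: I codons sorted = AUA,AUC,AUU -> pick last = AUU
terminator: stop codons sorted = UAA,UAG,UGA -> pick last = UGA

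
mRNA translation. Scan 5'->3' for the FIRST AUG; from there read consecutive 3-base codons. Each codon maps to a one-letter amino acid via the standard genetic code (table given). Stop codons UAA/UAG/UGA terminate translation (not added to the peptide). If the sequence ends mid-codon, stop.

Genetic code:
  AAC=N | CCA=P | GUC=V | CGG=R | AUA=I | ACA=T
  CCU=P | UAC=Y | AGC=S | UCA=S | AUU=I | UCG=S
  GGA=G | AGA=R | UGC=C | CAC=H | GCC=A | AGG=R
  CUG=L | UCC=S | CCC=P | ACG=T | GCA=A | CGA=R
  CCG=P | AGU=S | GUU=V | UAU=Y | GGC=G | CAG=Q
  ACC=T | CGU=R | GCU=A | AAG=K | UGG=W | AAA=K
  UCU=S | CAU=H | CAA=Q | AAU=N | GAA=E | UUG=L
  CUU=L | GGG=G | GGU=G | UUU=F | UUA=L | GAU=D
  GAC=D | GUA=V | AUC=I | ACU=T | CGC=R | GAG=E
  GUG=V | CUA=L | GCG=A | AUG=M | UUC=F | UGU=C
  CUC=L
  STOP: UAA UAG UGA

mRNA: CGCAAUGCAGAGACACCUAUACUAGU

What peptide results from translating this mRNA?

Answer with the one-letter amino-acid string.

start AUG at pos 4
pos 4: AUG -> M; peptide=M
pos 7: CAG -> Q; peptide=MQ
pos 10: AGA -> R; peptide=MQR
pos 13: CAC -> H; peptide=MQRH
pos 16: CUA -> L; peptide=MQRHL
pos 19: UAC -> Y; peptide=MQRHLY
pos 22: UAG -> STOP

Answer: MQRHLY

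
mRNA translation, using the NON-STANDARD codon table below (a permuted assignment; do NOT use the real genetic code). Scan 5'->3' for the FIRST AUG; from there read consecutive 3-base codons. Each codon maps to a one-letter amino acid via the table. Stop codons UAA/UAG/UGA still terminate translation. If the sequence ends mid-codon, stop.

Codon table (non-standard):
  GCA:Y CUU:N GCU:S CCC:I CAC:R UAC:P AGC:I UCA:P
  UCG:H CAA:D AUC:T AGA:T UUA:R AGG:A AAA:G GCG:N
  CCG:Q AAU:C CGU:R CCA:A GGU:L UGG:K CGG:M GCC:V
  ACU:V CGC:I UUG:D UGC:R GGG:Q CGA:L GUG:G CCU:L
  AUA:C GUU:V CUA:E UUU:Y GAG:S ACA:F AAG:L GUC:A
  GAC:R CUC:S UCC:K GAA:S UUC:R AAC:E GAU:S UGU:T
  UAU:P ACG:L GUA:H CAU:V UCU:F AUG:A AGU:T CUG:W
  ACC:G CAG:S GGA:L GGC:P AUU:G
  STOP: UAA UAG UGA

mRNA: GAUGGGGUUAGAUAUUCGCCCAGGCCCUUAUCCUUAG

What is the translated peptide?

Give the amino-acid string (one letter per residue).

start AUG at pos 1
pos 1: AUG -> A; peptide=A
pos 4: GGG -> Q; peptide=AQ
pos 7: UUA -> R; peptide=AQR
pos 10: GAU -> S; peptide=AQRS
pos 13: AUU -> G; peptide=AQRSG
pos 16: CGC -> I; peptide=AQRSGI
pos 19: CCA -> A; peptide=AQRSGIA
pos 22: GGC -> P; peptide=AQRSGIAP
pos 25: CCU -> L; peptide=AQRSGIAPL
pos 28: UAU -> P; peptide=AQRSGIAPLP
pos 31: CCU -> L; peptide=AQRSGIAPLPL
pos 34: UAG -> STOP

Answer: AQRSGIAPLPL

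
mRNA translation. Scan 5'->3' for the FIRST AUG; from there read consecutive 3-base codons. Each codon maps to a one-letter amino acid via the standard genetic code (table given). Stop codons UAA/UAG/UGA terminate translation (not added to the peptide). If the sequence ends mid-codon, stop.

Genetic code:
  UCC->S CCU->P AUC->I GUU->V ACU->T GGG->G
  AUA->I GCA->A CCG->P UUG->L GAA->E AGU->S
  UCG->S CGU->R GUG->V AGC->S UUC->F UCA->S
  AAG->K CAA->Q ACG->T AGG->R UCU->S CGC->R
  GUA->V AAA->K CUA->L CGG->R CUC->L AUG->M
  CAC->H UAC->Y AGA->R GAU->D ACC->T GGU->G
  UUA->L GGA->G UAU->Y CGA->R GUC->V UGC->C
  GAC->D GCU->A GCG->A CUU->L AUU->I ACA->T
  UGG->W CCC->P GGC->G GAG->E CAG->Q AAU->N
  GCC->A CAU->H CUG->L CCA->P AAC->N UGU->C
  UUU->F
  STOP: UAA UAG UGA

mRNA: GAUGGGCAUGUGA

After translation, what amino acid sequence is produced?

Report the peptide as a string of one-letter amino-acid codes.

start AUG at pos 1
pos 1: AUG -> M; peptide=M
pos 4: GGC -> G; peptide=MG
pos 7: AUG -> M; peptide=MGM
pos 10: UGA -> STOP

Answer: MGM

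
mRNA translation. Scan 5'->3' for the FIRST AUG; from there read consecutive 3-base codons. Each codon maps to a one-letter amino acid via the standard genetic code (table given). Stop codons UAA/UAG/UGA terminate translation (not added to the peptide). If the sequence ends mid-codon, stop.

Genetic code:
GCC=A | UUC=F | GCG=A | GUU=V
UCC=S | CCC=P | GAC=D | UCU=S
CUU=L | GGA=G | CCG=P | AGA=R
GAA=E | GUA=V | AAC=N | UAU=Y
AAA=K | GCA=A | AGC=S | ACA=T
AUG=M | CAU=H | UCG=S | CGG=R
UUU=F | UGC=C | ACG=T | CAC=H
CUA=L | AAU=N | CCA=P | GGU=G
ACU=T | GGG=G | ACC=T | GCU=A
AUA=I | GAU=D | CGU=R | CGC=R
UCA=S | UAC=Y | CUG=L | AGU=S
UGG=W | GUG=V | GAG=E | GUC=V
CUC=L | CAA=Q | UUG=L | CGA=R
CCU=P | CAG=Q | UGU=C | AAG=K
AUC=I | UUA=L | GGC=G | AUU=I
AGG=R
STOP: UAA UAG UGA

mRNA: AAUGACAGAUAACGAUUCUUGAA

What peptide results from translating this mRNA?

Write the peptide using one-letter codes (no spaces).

start AUG at pos 1
pos 1: AUG -> M; peptide=M
pos 4: ACA -> T; peptide=MT
pos 7: GAU -> D; peptide=MTD
pos 10: AAC -> N; peptide=MTDN
pos 13: GAU -> D; peptide=MTDND
pos 16: UCU -> S; peptide=MTDNDS
pos 19: UGA -> STOP

Answer: MTDNDS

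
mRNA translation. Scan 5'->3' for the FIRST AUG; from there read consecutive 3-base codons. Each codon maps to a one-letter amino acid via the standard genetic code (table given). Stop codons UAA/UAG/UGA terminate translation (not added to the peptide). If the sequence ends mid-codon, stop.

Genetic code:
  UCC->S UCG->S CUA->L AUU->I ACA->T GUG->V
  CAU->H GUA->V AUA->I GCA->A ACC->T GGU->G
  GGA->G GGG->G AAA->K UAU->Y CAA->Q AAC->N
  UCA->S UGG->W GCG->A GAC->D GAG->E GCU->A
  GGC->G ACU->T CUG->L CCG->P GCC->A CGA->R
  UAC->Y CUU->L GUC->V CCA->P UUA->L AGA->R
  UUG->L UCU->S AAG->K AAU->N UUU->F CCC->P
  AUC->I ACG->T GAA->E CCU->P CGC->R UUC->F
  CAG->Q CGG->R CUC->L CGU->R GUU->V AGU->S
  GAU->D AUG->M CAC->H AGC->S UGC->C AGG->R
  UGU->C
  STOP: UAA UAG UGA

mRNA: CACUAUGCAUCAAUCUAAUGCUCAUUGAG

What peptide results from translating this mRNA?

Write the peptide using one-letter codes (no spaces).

start AUG at pos 4
pos 4: AUG -> M; peptide=M
pos 7: CAU -> H; peptide=MH
pos 10: CAA -> Q; peptide=MHQ
pos 13: UCU -> S; peptide=MHQS
pos 16: AAU -> N; peptide=MHQSN
pos 19: GCU -> A; peptide=MHQSNA
pos 22: CAU -> H; peptide=MHQSNAH
pos 25: UGA -> STOP

Answer: MHQSNAH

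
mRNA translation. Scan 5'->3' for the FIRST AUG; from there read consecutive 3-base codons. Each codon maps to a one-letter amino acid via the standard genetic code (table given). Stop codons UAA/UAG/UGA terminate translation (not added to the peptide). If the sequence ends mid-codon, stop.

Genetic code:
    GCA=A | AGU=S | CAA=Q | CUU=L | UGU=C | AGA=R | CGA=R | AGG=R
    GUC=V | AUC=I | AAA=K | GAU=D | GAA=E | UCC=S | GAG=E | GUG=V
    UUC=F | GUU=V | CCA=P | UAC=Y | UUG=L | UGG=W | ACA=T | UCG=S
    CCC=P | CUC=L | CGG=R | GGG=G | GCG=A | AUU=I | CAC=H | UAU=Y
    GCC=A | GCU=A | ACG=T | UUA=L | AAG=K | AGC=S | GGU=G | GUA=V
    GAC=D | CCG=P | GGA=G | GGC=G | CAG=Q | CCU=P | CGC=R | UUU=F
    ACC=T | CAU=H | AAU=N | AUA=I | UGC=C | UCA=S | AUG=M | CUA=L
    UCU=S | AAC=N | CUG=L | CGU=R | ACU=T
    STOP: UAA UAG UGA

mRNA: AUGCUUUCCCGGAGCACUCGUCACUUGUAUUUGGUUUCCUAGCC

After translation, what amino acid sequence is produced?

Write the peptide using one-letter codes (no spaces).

start AUG at pos 0
pos 0: AUG -> M; peptide=M
pos 3: CUU -> L; peptide=ML
pos 6: UCC -> S; peptide=MLS
pos 9: CGG -> R; peptide=MLSR
pos 12: AGC -> S; peptide=MLSRS
pos 15: ACU -> T; peptide=MLSRST
pos 18: CGU -> R; peptide=MLSRSTR
pos 21: CAC -> H; peptide=MLSRSTRH
pos 24: UUG -> L; peptide=MLSRSTRHL
pos 27: UAU -> Y; peptide=MLSRSTRHLY
pos 30: UUG -> L; peptide=MLSRSTRHLYL
pos 33: GUU -> V; peptide=MLSRSTRHLYLV
pos 36: UCC -> S; peptide=MLSRSTRHLYLVS
pos 39: UAG -> STOP

Answer: MLSRSTRHLYLVS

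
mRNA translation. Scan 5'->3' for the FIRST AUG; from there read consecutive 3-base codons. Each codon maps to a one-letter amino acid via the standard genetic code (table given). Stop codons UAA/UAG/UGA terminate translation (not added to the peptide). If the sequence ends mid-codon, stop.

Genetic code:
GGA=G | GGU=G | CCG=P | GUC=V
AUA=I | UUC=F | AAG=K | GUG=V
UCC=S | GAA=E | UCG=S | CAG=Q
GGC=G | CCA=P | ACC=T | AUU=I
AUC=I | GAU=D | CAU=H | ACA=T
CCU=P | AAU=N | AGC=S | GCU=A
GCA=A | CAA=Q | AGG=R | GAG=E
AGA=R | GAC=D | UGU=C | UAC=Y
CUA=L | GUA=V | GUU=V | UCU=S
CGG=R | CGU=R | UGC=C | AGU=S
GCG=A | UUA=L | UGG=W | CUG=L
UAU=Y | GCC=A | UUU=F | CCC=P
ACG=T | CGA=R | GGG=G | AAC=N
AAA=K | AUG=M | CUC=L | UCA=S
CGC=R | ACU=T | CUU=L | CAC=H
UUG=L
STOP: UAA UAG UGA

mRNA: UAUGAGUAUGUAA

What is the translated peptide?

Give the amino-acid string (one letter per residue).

Answer: MSM

Derivation:
start AUG at pos 1
pos 1: AUG -> M; peptide=M
pos 4: AGU -> S; peptide=MS
pos 7: AUG -> M; peptide=MSM
pos 10: UAA -> STOP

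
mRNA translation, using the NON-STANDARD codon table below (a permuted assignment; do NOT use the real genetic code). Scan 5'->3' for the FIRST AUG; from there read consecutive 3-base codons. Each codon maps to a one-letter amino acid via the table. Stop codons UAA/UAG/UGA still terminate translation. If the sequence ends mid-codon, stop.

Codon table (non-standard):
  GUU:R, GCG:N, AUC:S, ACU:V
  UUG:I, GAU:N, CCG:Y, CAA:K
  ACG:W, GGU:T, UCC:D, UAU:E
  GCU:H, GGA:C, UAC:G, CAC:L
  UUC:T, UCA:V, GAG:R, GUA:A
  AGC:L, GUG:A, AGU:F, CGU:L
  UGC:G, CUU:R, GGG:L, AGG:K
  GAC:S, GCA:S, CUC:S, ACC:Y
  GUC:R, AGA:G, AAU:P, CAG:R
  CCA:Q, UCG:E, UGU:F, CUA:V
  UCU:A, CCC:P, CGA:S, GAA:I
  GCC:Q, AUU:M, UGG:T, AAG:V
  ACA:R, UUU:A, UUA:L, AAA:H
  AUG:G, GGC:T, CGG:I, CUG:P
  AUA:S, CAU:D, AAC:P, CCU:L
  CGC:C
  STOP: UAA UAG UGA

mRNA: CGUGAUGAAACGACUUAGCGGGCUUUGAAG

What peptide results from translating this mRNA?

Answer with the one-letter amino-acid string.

Answer: GHSRLLR

Derivation:
start AUG at pos 4
pos 4: AUG -> G; peptide=G
pos 7: AAA -> H; peptide=GH
pos 10: CGA -> S; peptide=GHS
pos 13: CUU -> R; peptide=GHSR
pos 16: AGC -> L; peptide=GHSRL
pos 19: GGG -> L; peptide=GHSRLL
pos 22: CUU -> R; peptide=GHSRLLR
pos 25: UGA -> STOP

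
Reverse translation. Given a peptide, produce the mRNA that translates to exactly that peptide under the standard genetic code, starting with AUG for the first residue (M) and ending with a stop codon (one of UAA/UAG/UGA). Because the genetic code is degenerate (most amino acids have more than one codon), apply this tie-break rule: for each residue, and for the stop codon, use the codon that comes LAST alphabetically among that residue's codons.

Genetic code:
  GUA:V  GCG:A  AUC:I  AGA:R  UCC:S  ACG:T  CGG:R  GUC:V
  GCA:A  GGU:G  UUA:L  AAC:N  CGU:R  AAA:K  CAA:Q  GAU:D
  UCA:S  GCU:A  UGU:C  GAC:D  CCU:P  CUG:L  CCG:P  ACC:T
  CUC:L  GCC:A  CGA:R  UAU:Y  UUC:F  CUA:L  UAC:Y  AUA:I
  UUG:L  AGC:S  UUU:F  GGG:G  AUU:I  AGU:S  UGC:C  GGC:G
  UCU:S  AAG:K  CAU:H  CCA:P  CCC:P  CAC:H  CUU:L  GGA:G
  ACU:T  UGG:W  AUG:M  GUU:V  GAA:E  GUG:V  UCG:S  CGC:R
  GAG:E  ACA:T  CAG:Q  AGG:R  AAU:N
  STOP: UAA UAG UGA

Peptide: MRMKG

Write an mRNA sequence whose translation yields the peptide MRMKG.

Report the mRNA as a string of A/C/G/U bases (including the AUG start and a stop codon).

Answer: mRNA: AUGCGUAUGAAGGGUUGA

Derivation:
residue 1: M -> AUG (start codon)
residue 2: R codons sorted = AGA,AGG,CGA,CGC,CGG,CGU -> pick last = CGU
residue 3: M -> AUG (only codon)
residue 4: K codons sorted = AAA,AAG -> pick last = AAG
residue 5: G codons sorted = GGA,GGC,GGG,GGU -> pick last = GGU
terminator: stop codons sorted = UAA,UAG,UGA -> pick last = UGA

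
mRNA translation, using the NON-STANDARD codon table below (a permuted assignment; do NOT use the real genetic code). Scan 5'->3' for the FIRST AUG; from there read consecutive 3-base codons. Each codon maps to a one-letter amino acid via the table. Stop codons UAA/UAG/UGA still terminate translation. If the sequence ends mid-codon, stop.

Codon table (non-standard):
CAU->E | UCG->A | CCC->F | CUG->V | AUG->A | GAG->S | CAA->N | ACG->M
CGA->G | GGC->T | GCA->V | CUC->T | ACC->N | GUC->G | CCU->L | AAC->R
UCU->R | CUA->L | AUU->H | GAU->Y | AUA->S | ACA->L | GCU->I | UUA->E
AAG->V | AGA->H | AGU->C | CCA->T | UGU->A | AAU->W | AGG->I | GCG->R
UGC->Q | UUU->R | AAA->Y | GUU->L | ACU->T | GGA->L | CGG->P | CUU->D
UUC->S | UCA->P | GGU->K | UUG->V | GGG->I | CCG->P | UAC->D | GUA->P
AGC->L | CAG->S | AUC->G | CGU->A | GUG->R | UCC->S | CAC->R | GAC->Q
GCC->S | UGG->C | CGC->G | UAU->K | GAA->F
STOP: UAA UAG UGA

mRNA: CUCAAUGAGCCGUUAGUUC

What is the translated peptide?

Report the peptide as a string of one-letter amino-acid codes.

start AUG at pos 4
pos 4: AUG -> A; peptide=A
pos 7: AGC -> L; peptide=AL
pos 10: CGU -> A; peptide=ALA
pos 13: UAG -> STOP

Answer: ALA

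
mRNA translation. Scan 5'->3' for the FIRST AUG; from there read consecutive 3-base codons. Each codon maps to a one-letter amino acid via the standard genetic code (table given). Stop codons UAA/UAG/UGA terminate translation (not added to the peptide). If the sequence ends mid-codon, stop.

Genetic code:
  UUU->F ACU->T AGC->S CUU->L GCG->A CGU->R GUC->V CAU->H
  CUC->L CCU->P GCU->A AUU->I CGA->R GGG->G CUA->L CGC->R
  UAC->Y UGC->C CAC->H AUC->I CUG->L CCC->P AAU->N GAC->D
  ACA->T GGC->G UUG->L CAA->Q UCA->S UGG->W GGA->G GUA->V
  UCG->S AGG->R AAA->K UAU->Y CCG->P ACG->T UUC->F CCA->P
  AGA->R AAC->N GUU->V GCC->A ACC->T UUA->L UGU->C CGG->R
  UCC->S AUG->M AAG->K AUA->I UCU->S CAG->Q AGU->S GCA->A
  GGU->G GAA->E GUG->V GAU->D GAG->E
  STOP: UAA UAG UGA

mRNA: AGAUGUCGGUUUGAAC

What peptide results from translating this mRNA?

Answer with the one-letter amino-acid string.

start AUG at pos 2
pos 2: AUG -> M; peptide=M
pos 5: UCG -> S; peptide=MS
pos 8: GUU -> V; peptide=MSV
pos 11: UGA -> STOP

Answer: MSV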